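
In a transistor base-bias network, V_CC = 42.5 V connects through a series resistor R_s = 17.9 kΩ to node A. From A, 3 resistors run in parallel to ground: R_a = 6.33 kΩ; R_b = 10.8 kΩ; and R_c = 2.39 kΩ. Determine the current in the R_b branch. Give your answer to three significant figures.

Equivalent of the parallel group: R_p = 1.495 kΩ.
V_A = 42.5 × 1.495/19.39 = 3.276 V.
I(R_b) = V_A / R_b = 3.276/10.8 = 0.3033 mA.
(Equivalently: I_total = 2.191 mA, then current-divider fraction G_k/ΣG = 0.1384.)

I ≈ 0.303 mA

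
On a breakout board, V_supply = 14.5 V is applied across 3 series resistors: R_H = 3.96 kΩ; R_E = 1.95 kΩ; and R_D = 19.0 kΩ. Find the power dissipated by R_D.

P ≈ 6.44 mW

Series current I = V_supply/ΣR = 14.5/24.91 = 0.5821 mA.
P = I²R = 0.3388 × 19.0 = 6.438 mW.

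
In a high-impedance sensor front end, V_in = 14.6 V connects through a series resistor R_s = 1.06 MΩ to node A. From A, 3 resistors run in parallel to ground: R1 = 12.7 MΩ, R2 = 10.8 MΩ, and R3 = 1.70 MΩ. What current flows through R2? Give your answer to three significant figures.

Combine the parallel branches: R_p = (1/12.7 + 1/10.8 + 1/1.70)⁻¹ = 1.317 MΩ.
V_A by voltage divider: V_A = 14.6 × 1.317/(1.06 + 1.317) = 8.088 V.
I(R2) = V_A / R2 = 8.088/10.8 = 0.7489 µA.

I ≈ 0.749 µA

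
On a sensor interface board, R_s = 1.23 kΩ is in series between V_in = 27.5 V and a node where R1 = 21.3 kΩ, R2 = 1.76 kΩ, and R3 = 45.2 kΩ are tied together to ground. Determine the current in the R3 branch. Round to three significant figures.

I ≈ 0.341 mA

Equivalent of the parallel group: R_p = 1.569 kΩ.
Node voltage V_A = V_in · R_p/(R_s + R_p) = 27.5 × 0.5606 = 15.42 V.
I(R3) = V_A / R3 = 15.42/45.2 = 0.3411 mA.
(Equivalently: I_total = 9.824 mA, then current-divider fraction G_k/ΣG = 0.03472.)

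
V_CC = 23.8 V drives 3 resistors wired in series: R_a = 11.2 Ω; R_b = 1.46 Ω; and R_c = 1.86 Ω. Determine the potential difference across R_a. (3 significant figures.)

ΣR = 11.2 + 1.46 + 1.86 = 14.52 Ω.
V = V_CC · R/ΣR = 23.8 × 0.7713 = 18.36 V.

V ≈ 18.4 V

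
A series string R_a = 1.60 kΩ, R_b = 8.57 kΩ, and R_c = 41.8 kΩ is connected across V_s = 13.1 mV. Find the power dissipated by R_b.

Series current I = V_s/ΣR = 13.1/51.97 = 0.2521 µA.
P(R_b) = I²·R_b = (0.2521)² × 8.57 = 0.5445 nW.

P ≈ 0.545 nW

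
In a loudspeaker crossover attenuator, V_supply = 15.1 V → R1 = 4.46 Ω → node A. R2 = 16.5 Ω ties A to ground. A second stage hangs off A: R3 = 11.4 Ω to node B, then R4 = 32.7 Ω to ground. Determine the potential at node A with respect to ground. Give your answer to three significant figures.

The second stage (R3 + R4 = 44.10 Ω) loads node A in parallel with R2.
R2 ‖ (R3+R4) = 12.01 Ω.
First divider: V_A = V_supply · 12.01/(4.46 + 12.01) = 11.01 V.

V_A ≈ 11.0 V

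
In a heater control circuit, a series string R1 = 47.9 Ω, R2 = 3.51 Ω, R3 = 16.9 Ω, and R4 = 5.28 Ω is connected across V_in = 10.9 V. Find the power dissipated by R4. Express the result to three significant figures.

P ≈ 0.116 W

Series current I = V_in/ΣR = 10.9/73.59 = 0.1481 A.
P(R4) = I²·R4 = (0.1481)² × 5.28 = 0.1158 W.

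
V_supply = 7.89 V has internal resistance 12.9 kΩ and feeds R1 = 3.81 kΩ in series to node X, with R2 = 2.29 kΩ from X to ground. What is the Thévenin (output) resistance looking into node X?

R_th ≈ 2.01 kΩ

R1' = 12.9 + 3.81 = 16.71 kΩ (source resistance + R1).
Zeroing V_supply shorts the top of R1' to ground, so R_th = R1' ‖ R2 = 2.014 kΩ.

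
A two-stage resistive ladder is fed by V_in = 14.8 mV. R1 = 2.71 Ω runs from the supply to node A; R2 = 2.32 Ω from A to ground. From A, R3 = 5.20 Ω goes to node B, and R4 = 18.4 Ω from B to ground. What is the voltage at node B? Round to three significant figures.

V_B ≈ 5.05 mV

The second stage (R3 + R4 = 23.60 Ω) loads node A in parallel with R2.
R2 ‖ (R3+R4) = 2.112 Ω.
So V_A = 14.8 × 0.4380 = 6.483 mV.
V_B = V_A × 0.7797 = 5.054 mV.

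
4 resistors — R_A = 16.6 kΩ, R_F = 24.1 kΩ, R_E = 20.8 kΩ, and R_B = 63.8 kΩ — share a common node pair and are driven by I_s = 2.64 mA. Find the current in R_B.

I ≈ 0.250 mA

ΣG = 1/16.6 + 1/24.1 + 1/20.8 + 1/63.8 = 0.1655.
R_B takes the fraction G_k/ΣG = 0.01567/0.1655 = 0.09472, so I = 2.64 × 0.09472 = 0.2500 mA.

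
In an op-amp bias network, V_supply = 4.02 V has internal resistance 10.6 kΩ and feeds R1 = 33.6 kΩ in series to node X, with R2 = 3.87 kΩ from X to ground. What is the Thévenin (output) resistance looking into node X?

R_th ≈ 3.56 kΩ

R1' = 10.6 + 33.6 = 44.20 kΩ (source resistance + R1).
Zeroing V_supply shorts the top of R1' to ground, so R_th = R1' ‖ R2 = 3.558 kΩ.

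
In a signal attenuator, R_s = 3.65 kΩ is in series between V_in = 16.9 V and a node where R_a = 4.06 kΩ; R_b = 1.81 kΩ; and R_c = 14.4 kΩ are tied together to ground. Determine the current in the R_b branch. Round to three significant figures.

Parallel bank: R_p = 1/(1/4.06 + 1/1.81 + 1/14.4) = 1.152 kΩ.
V_A by voltage divider: V_A = 16.9 × 1.152/(3.65 + 1.152) = 4.054 V.
I(R_b) = V_A / R_b = 4.054/1.81 = 2.240 mA.

I ≈ 2.24 mA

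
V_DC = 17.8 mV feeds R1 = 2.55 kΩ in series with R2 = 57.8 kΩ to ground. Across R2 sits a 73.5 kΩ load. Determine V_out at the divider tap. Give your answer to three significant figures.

First combine the lower leg with the load: R2 ‖ R_L = 32.36 kΩ.
Voltage divider with the loaded lower leg: V_out = 17.8 × 32.36/(2.55 + 32.36) = 17.8 × 0.9269 = 16.50 mV.

V_out ≈ 16.5 mV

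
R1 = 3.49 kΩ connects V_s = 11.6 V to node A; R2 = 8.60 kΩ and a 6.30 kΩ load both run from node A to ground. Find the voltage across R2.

R2 ‖ R_L = (8.60 × 6.30)/(8.60 + 6.30) = 3.636 kΩ.
Voltage divider with the loaded lower leg: V_out = 11.6 × 3.636/(3.49 + 3.636) = 11.6 × 0.5103 = 5.919 V.
(Unloaded it would be 8.25 V; the load pulls it down.)

V_out ≈ 5.92 V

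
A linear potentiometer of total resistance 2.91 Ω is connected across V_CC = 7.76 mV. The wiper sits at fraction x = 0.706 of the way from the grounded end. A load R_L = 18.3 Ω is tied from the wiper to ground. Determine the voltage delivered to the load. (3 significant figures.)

V_out ≈ 5.30 mV

Split the track: R_lower = x·R_p = 2.054 Ω, R_upper = (1−x)·R_p = 0.8555 Ω.
R_L loads the lower segment: effective lower R = 1.847 Ω.
Then V_out = V_CC · 1.847/(0.8555 + 1.847) = 5.304 mV.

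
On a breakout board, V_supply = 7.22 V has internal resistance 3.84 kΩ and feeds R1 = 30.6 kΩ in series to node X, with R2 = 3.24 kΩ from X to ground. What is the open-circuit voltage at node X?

R1' = 3.84 + 30.6 = 34.44 kΩ (source resistance + R1).
V_th is the unloaded tap voltage: V_supply · R2/(R1'+R2) = 7.22 × 0.08599 = 0.6208 V.

V_th ≈ 0.621 V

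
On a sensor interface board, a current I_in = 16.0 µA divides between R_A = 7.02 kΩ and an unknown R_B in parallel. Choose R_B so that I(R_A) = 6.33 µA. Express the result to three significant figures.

R_B ≈ 4.60 kΩ

Two-branch current divider: I_A = I_in · R_B/(R_A + R_B).
With f = 0.3956, R_B = R_A · f/(1−f) = 7.02 × 0.6546 = 4.595 kΩ.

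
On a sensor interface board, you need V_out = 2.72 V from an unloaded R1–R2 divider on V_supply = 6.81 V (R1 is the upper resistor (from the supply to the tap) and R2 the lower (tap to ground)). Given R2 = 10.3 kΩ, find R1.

V_out/V_supply = R2/(R1+R2) = 0.3994.
So R1 = R2 · (V_supply/V_out − 1) = 10.3 × (6.81/2.72 − 1) = 10.3 × 1.504 = 15.49 kΩ.

R1 ≈ 15.5 kΩ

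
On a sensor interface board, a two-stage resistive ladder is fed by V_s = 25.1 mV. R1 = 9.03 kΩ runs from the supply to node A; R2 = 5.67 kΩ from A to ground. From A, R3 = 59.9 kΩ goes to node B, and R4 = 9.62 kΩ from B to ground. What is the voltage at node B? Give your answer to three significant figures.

V_B ≈ 1.28 mV

The second stage (R3 + R4 = 69.52 kΩ) loads node A in parallel with R2.
R2 ‖ (R3+R4) = 5.242 kΩ.
V_A = 25.1 × 5.242/(9.03 + 5.242) = 9.220 mV.
V_B = V_A × 0.1384 = 1.276 mV.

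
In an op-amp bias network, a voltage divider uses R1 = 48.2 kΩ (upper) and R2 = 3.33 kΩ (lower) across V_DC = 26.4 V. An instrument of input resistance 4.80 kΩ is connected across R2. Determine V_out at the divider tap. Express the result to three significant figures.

V_out ≈ 1.03 V

First combine the lower leg with the load: R2 ‖ R_L = 1.966 kΩ.
Voltage divider with the loaded lower leg: V_out = 26.4 × 1.966/(48.2 + 1.966) = 26.4 × 0.03919 = 1.035 V.
(Unloaded it would be 1.71 V; the load pulls it down.)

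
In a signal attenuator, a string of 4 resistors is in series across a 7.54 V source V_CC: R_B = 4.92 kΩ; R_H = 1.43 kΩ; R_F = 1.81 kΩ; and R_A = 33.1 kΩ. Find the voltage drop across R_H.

Series total: ΣR = 4.92 + 1.43 + 1.81 + 33.1 = 41.26 kΩ.
By the voltage-divider rule, V = 7.54 × 1.430/41.26 = 0.2613 V.

V ≈ 0.261 V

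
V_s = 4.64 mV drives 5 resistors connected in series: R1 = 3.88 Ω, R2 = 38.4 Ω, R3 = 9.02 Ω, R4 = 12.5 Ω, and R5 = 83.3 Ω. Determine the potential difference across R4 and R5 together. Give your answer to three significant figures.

ΣR = 3.88 + 38.4 + 9.02 + 12.5 + 83.3 = 147.1 Ω.
R_{R4..R5} = 12.5 + 83.3 = 95.80 Ω.
Voltage divider: V = V_s · (95.80 / 147.1) = 4.64 × 0.6513 = 3.022 mV.

V ≈ 3.02 mV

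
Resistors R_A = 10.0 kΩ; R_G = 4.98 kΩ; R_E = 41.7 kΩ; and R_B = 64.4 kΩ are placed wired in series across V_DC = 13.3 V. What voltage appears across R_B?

Total series resistance ΣR = 10.0 + 4.98 + 41.7 + 64.4 = 121.1 kΩ.
By the voltage-divider rule, V = 13.3 × 64.40/121.1 = 7.074 V.

V ≈ 7.07 V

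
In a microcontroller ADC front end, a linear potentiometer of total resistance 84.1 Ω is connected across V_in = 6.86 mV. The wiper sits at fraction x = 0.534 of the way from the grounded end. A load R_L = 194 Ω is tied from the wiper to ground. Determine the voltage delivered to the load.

V_out ≈ 3.31 mV

The pot divides into 39.19 Ω above the wiper and 44.91 Ω below.
Lower segment in parallel with the load: 44.91 ‖ 194 = 36.47 Ω.
Loaded-divider output: V_out = 6.86 × 0.4820 = 3.307 mV.
(Unloaded: V_out = x·V_in = 3.66 mV.)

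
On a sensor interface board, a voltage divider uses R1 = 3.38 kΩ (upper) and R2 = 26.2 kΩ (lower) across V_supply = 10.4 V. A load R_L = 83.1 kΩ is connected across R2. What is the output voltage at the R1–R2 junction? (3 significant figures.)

First combine the lower leg with the load: R2 ‖ R_L = 19.92 kΩ.
Voltage divider with the loaded lower leg: V_out = 10.4 × 19.92/(3.38 + 19.92) = 10.4 × 0.8549 = 8.891 V.
(Unloaded it would be 9.21 V; the load pulls it down.)

V_out ≈ 8.89 V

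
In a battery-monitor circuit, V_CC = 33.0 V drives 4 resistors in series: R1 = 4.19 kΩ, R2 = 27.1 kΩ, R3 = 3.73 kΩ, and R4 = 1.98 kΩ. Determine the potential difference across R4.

V ≈ 1.77 V

Total series resistance ΣR = 4.19 + 27.1 + 3.73 + 1.98 = 37.00 kΩ.
By the voltage-divider rule, V = 33.0 × 1.980/37.00 = 1.766 V.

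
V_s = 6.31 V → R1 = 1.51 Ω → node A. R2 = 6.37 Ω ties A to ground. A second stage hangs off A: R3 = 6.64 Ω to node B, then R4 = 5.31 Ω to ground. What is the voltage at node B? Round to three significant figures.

V_B ≈ 2.06 V

Looking into the second stage from A: R3 + R4 = 11.95 Ω appears in parallel with R2.
Effective lower resistance at A: R2 ‖ 11.95 = 4.155 Ω.
First divider: V_A = V_s · 4.155/(1.51 + 4.155) = 4.628 V.
Then the unloaded second divider: V_B = V_A × R4/(R3+R4) = 4.628 × 0.4444 = 2.057 V.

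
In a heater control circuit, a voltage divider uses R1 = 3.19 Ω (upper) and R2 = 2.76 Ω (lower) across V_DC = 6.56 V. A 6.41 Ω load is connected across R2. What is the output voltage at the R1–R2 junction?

V_out ≈ 2.47 V

The load sits in parallel with R2, giving an effective lower resistance R2' = R2·R_L/(R2+R_L) = 1.929 Ω.
Then V_out = V_DC · R2'/(R1 + R2') = 6.56 × 1.929/5.119 = 2.472 V.
(Unloaded it would be 3.04 V; the load pulls it down.)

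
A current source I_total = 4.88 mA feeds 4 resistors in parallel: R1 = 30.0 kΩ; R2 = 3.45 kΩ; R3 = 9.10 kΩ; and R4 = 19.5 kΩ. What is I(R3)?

I ≈ 1.11 mA

ΣG = 1/30.0 + 1/3.45 + 1/9.10 + 1/19.5 = 0.4844.
Current divider: I(R3) = I_total · G_k/ΣG = 4.88 × (0.1099/0.4844) = 4.88 × 0.2269 = 1.107 mA.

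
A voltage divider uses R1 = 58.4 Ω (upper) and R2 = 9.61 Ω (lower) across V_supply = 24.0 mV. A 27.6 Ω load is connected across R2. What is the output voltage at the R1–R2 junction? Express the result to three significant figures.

V_out ≈ 2.61 mV

The load sits in parallel with R2, giving an effective lower resistance R2' = R2·R_L/(R2+R_L) = 7.128 Ω.
Voltage divider with the loaded lower leg: V_out = 24.0 × 7.128/(58.4 + 7.128) = 24.0 × 0.1088 = 2.611 mV.
(Unloaded it would be 3.39 mV; the load pulls it down.)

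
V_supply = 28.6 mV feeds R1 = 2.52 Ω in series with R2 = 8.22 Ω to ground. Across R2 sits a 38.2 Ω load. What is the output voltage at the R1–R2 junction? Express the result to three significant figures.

The load sits in parallel with R2, giving an effective lower resistance R2' = R2·R_L/(R2+R_L) = 6.764 Ω.
Then V_out = V_supply · R2'/(R1 + R2') = 28.6 × 6.764/9.284 = 20.84 mV.
(Unloaded it would be 21.9 mV; the load pulls it down.)

V_out ≈ 20.8 mV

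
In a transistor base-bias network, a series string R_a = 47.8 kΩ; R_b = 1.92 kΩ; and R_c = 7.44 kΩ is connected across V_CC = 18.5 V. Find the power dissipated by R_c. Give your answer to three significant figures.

P ≈ 0.779 mW

Series current I = V_CC/ΣR = 18.5/57.16 = 0.3237 mA.
V(R_c) = I·R = 2.408 V; P = V·I = 2.408 × 0.3237 = 0.7793 mW.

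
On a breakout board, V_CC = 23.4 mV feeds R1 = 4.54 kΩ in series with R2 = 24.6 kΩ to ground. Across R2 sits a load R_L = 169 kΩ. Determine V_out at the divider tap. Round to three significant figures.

V_out ≈ 19.3 mV

The load sits in parallel with R2, giving an effective lower resistance R2' = R2·R_L/(R2+R_L) = 21.47 kΩ.
Now apply the divider: V_out = 23.4 × 0.8255 = 19.32 mV.
(Unloaded it would be 19.8 mV; the load pulls it down.)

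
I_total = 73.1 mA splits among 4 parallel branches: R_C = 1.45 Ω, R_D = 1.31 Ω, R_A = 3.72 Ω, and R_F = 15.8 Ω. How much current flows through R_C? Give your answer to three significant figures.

I ≈ 28.2 mA

Total conductance ΣG = 1/1.45 + 1/1.31 + 1/3.72 + 1/15.8 = 1.785 (units of 1/Ω).
R_C takes the fraction G_k/ΣG = 0.6897/1.785 = 0.3863, so I = 73.1 × 0.3863 = 28.24 mA.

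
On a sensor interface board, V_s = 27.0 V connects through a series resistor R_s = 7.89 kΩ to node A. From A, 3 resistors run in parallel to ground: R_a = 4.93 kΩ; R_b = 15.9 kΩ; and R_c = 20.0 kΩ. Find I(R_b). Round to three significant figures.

Parallel bank: R_p = 1/(1/4.93 + 1/15.9 + 1/20.0) = 3.167 kΩ.
V_A = 27.0 × 3.167/11.06 = 7.734 V.
Branch current I = V_A/R_b = 7.734/15.9 = 0.4864 mA.
(Equivalently: I_total = 2.442 mA, then current-divider fraction G_k/ΣG = 0.1992.)

I ≈ 0.486 mA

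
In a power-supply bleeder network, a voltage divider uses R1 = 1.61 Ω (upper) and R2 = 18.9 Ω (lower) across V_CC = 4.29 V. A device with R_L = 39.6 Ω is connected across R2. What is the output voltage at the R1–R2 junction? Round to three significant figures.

The load sits in parallel with R2, giving an effective lower resistance R2' = R2·R_L/(R2+R_L) = 12.79 Ω.
Then V_out = V_CC · R2'/(R1 + R2') = 4.29 × 12.79/14.40 = 3.810 V.
(Unloaded it would be 3.95 V; the load pulls it down.)

V_out ≈ 3.81 V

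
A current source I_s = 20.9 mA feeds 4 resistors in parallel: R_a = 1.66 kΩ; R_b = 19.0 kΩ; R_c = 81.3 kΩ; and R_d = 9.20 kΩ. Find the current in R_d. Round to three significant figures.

ΣG = 1/1.66 + 1/19.0 + 1/81.3 + 1/9.20 = 0.7760.
By the current-divider rule, I = I_s · G_k/ΣG = 20.9 × 0.1401 = 2.927 mA.

I ≈ 2.93 mA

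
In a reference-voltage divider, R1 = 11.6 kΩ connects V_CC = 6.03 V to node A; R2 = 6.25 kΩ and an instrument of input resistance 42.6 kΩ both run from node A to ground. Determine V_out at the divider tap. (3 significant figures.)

V_out ≈ 1.93 V

The load sits in parallel with R2, giving an effective lower resistance R2' = R2·R_L/(R2+R_L) = 5.450 kΩ.
Voltage divider with the loaded lower leg: V_out = 6.03 × 5.450/(11.6 + 5.450) = 6.03 × 0.3197 = 1.928 V.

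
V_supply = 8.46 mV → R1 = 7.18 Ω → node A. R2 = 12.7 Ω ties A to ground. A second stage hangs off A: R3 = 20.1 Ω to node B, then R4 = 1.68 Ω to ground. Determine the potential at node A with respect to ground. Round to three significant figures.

V_A ≈ 4.46 mV

The second stage (R3 + R4 = 21.78 Ω) loads node A in parallel with R2.
Effective lower resistance at A: R2 ‖ 21.78 = 8.022 Ω.
First divider: V_A = V_supply · 8.022/(7.18 + 8.022) = 4.464 mV.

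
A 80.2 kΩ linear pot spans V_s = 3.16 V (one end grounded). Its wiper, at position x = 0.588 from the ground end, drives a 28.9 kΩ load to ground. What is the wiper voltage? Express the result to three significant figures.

V_out ≈ 1.11 V

Lower segment x·R_p = 47.16 kΩ; upper segment (1−x)·R_p = 33.04 kΩ.
R_L loads the lower segment: effective lower R = 17.92 kΩ.
V_out = 3.16 × 17.92/(33.04 + 17.92) = 1.111 V.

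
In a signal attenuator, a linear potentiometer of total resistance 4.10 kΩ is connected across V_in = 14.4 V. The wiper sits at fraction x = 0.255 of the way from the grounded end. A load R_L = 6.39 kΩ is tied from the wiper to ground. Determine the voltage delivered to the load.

V_out ≈ 3.27 V

The pot divides into 3.054 kΩ above the wiper and 1.045 kΩ below.
R_L loads the lower segment: effective lower R = 0.8985 kΩ.
Then V_out = V_in · 0.8985/(3.054 + 0.8985) = 3.273 V.
(Unloaded: V_out = x·V_in = 3.67 V.)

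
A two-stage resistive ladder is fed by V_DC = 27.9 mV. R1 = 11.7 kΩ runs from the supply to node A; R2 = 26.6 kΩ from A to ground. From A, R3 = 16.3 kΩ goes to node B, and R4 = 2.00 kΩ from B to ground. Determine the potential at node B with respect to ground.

Looking into the second stage from A: R3 + R4 = 18.30 kΩ appears in parallel with R2.
Effective lower resistance at A: R2 ‖ 18.30 = 10.84 kΩ.
First divider: V_A = V_DC · 10.84/(11.7 + 10.84) = 13.42 mV.
Stage 2 is unloaded, so V_B = V_A · R4/(R3+R4) = 13.42 × 2.00/18.30 = 1.467 mV.

V_B ≈ 1.47 mV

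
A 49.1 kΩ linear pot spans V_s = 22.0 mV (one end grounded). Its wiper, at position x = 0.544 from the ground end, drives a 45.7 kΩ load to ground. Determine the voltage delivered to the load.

V_out ≈ 9.45 mV

The pot divides into 22.39 kΩ above the wiper and 26.71 kΩ below.
R_L loads the lower segment: effective lower R = 16.86 kΩ.
Loaded-divider output: V_out = 22.0 × 0.4295 = 9.450 mV.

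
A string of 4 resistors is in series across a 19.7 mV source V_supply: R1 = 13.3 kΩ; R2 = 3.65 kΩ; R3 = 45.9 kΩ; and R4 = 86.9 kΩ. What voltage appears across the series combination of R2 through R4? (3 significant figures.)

V ≈ 18.0 mV

ΣR = 13.3 + 3.65 + 45.9 + 86.9 = 149.8 kΩ.
R_{R2..R4} = 3.65 + 45.9 + 86.9 = 136.5 kΩ.
V = V_supply · R/ΣR = 19.7 × 0.9112 = 17.95 mV.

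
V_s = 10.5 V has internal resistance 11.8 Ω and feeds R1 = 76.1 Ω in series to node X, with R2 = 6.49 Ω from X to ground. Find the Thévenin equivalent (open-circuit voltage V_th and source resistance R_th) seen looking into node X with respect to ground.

R1' = 11.8 + 76.1 = 87.90 Ω (source resistance + R1).
Open-circuit (no load on X): V_th = V_s · R2/(R1' + R2) = 10.5 × 6.49/(87.90 + 6.49) = 0.7220 V.
Zeroing V_s shorts the top of R1' to ground, so R_th = R1' ‖ R2 = 6.044 Ω.

V_th ≈ 0.722 V, R_th ≈ 6.04 Ω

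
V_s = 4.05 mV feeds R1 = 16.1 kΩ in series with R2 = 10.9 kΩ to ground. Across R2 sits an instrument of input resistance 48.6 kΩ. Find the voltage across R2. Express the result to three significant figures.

V_out ≈ 1.44 mV

First combine the lower leg with the load: R2 ‖ R_L = 8.903 kΩ.
Now apply the divider: V_out = 4.05 × 0.3561 = 1.442 mV.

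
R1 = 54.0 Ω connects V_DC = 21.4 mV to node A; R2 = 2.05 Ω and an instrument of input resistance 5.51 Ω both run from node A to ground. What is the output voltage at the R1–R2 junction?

R2 ‖ R_L = (2.05 × 5.51)/(2.05 + 5.51) = 1.494 Ω.
Now apply the divider: V_out = 21.4 × 0.02692 = 0.5762 mV.
(Unloaded it would be 0.783 mV; the load pulls it down.)

V_out ≈ 0.576 mV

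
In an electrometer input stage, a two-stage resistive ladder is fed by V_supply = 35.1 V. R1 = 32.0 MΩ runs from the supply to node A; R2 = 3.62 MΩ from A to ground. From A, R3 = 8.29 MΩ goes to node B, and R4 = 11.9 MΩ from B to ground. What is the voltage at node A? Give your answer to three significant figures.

Looking into the second stage from A: R3 + R4 = 20.19 MΩ appears in parallel with R2.
Effective lower resistance at A: R2 ‖ 20.19 = 3.070 MΩ.
So V_A = 35.1 × 0.08753 = 3.072 V.

V_A ≈ 3.07 V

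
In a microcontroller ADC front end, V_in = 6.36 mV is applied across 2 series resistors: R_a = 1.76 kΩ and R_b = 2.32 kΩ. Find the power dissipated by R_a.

P ≈ 4.28 nW

Series current I = V_in/ΣR = 6.36/4.080 = 1.559 µA.
P(R_a) = I²·R_a = (1.559)² × 1.76 = 4.277 nW.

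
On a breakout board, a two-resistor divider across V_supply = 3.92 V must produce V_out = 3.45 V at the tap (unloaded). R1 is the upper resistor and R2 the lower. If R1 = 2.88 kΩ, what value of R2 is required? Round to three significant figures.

The divider ratio is R2/(R1+R2) = 3.45/3.92 = 0.8801.
So R2 = R1 · V_out/(V_supply − V_out) = 2.88 × 3.45/(3.92 − 3.45) = 2.88 × 7.340 = 21.14 kΩ.

R2 ≈ 21.1 kΩ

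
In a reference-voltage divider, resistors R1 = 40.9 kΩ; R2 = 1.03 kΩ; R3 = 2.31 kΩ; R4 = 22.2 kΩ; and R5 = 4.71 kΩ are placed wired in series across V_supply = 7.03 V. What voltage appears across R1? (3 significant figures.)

Series total: ΣR = 40.9 + 1.03 + 2.31 + 22.2 + 4.71 = 71.15 kΩ.
V = V_supply · R/ΣR = 7.03 × 0.5748 = 4.041 V.

V ≈ 4.04 V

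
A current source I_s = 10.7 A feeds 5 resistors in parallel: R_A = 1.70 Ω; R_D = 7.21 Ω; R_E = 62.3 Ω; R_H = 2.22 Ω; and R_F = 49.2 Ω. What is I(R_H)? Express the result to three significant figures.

ΣG = 1/1.70 + 1/7.21 + 1/62.3 + 1/2.22 + 1/49.2 = 1.214.
By the current-divider rule, I = I_s · G_k/ΣG = 10.7 × 0.3711 = 3.971 A.

I ≈ 3.97 A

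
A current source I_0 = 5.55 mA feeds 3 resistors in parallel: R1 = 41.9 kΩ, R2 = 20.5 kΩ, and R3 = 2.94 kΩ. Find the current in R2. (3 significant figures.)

I ≈ 0.656 mA

Conductances: ΣG = 1/41.9 + 1/20.5 + 1/2.94 = 0.4128 (1/kΩ).
R2 takes the fraction G_k/ΣG = 0.04878/0.4128 = 0.1182, so I = 5.55 × 0.1182 = 0.6559 mA.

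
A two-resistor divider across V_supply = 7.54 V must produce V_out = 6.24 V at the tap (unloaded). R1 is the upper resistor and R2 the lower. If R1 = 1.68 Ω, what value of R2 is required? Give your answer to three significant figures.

The divider ratio is R2/(R1+R2) = 6.24/7.54 = 0.8276.
Rearranging, R2 = R1·k/(1−k) = 1.68 × 4.800 = 8.064 Ω.

R2 ≈ 8.06 Ω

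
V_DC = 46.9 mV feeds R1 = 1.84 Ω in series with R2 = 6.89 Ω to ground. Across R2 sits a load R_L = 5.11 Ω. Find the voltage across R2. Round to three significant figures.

First combine the lower leg with the load: R2 ‖ R_L = 2.934 Ω.
Voltage divider with the loaded lower leg: V_out = 46.9 × 2.934/(1.84 + 2.934) = 46.9 × 0.6146 = 28.82 mV.
(Unloaded it would be 37.0 mV; the load pulls it down.)

V_out ≈ 28.8 mV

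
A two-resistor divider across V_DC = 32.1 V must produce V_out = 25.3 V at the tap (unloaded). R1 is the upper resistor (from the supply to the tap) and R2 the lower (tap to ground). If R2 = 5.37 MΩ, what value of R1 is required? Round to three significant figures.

R1 ≈ 1.44 MΩ

The divider ratio is R2/(R1+R2) = 25.3/32.1 = 0.7882.
Rearranging, R1 = R2·(1−k)/k = 5.37 × 0.2688 = 1.443 MΩ.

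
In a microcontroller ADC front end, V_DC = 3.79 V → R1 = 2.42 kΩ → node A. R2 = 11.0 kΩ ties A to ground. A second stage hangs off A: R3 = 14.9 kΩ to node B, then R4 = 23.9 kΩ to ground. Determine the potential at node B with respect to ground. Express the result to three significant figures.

Looking into the second stage from A: R3 + R4 = 38.80 kΩ appears in parallel with R2.
Effective lower resistance at A: R2 ‖ 38.80 = 8.570 kΩ.
V_A = 3.79 × 8.570/(2.42 + 8.570) = 2.955 V.
Then the unloaded second divider: V_B = V_A × R4/(R3+R4) = 2.955 × 0.6160 = 1.821 V.

V_B ≈ 1.82 V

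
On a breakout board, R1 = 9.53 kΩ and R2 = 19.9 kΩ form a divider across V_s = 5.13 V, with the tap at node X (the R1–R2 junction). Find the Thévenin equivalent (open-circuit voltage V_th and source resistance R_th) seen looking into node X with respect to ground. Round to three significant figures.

V_th ≈ 3.47 V, R_th ≈ 6.44 kΩ

With X open, the divider is unloaded: V_th = 5.13 × 19.9/29.43 = 3.469 V.
Looking into X with the source shorted: R_th = R1·R2/(R1+R2) = 9.530 × 19.9/29.43 = 6.444 kΩ.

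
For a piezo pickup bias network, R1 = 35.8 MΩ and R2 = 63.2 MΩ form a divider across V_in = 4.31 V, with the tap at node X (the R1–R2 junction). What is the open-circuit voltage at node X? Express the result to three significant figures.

V_th ≈ 2.75 V

V_th is the unloaded tap voltage: V_in · R2/(R1+R2) = 4.31 × 0.6384 = 2.751 V.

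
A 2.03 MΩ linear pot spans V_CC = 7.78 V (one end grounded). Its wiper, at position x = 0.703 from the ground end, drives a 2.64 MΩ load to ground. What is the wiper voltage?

The pot divides into 0.6029 MΩ above the wiper and 1.427 MΩ below.
R_L loads the lower segment: effective lower R = 0.9263 MΩ.
Then V_out = V_CC · 0.9263/(0.6029 + 0.9263) = 4.713 V.
(Unloaded: V_out = x·V_CC = 5.47 V.)

V_out ≈ 4.71 V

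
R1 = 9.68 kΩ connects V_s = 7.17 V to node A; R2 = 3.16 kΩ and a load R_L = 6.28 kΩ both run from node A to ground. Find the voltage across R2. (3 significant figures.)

First combine the lower leg with the load: R2 ‖ R_L = 2.102 kΩ.
Then V_out = V_s · R2'/(R1 + R2') = 7.17 × 2.102/11.78 = 1.279 V.

V_out ≈ 1.28 V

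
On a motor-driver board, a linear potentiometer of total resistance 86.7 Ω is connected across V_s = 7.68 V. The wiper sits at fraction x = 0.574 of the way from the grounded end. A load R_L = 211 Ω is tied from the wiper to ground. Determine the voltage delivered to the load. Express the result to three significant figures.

The pot divides into 36.93 Ω above the wiper and 49.77 Ω below.
(x·R_p) ‖ R_L = 40.27 Ω.
V_out = 7.68 × 40.27/(36.93 + 40.27) = 4.006 V.

V_out ≈ 4.01 V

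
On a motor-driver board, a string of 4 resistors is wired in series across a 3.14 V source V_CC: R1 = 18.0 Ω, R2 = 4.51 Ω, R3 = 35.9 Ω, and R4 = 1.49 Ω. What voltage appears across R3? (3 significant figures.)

Series total: ΣR = 18.0 + 4.51 + 35.9 + 1.49 = 59.90 Ω.
By the voltage-divider rule, V = 3.14 × 35.90/59.90 = 1.882 V.

V ≈ 1.88 V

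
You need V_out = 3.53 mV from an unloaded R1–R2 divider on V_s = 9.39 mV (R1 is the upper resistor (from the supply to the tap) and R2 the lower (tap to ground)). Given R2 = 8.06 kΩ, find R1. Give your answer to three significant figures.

R1 ≈ 13.4 kΩ

The divider ratio is R2/(R1+R2) = 3.53/9.39 = 0.3759.
Rearranging, R1 = R2·(1−k)/k = 8.06 × 1.660 = 13.38 kΩ.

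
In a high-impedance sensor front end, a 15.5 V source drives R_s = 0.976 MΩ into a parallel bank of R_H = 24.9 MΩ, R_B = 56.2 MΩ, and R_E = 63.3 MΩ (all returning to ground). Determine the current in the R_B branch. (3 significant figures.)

I ≈ 0.257 µA

Parallel bank: R_p = 1/(1/24.9 + 1/56.2 + 1/63.3) = 13.56 MΩ.
Node voltage V_A = V_CC · R_p/(R_s + R_p) = 15.5 × 0.9329 = 14.46 V.
Branch current I = V_A/R_B = 14.46/56.2 = 0.2573 µA.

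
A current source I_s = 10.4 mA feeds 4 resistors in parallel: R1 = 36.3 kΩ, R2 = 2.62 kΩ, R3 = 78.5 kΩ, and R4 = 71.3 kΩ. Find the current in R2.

I ≈ 9.10 mA

ΣG = 1/36.3 + 1/2.62 + 1/78.5 + 1/71.3 = 0.4360.
R2 takes the fraction G_k/ΣG = 0.3817/0.4360 = 0.8754, so I = 10.4 × 0.8754 = 9.104 mA.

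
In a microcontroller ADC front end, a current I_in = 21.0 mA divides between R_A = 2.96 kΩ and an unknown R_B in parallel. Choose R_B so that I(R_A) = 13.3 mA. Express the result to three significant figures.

R_B ≈ 5.11 kΩ

In a two-way split, I_A/I_in = R_B/(R_A + R_B).
13.3/21.0 = R_B/(R_A + R_B) → R_B = R_A · (0.6333)/(1 − 0.6333) = 2.96 × 1.727 = 5.113 kΩ.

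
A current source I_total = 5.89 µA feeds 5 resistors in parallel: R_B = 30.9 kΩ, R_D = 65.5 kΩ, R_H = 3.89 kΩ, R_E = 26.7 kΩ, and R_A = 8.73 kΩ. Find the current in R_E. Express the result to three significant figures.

I ≈ 0.483 µA

Conductances: ΣG = 1/30.9 + 1/65.5 + 1/3.89 + 1/26.7 + 1/8.73 = 0.4567 (1/kΩ).
Current divider: I(R_E) = I_total · G_k/ΣG = 5.89 × (0.03745/0.4567) = 5.89 × 0.08201 = 0.4830 µA.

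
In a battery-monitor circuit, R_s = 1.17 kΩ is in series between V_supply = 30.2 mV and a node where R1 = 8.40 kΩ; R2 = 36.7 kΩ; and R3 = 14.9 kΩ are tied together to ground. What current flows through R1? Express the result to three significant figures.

I ≈ 2.88 µA

Parallel bank: R_p = 1/(1/8.40 + 1/36.7 + 1/14.9) = 4.686 kΩ.
Node voltage V_A = V_supply · R_p/(R_s + R_p) = 30.2 × 0.8002 = 24.17 mV.
Branch current I = V_A/R1 = 24.17/8.40 = 2.877 µA.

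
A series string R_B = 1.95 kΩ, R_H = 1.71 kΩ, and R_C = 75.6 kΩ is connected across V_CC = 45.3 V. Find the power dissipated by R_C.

P ≈ 24.7 mW

The common current is I = 45.3/79.26 = 0.5715 mA.
P(R_C) = I²·R_C = (0.5715)² × 75.6 = 24.70 mW.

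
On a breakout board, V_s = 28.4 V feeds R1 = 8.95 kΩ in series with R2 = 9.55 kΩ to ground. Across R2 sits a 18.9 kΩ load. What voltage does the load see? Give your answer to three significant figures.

R2 ‖ R_L = (9.55 × 18.9)/(9.55 + 18.9) = 6.344 kΩ.
Voltage divider with the loaded lower leg: V_out = 28.4 × 6.344/(8.95 + 6.344) = 28.4 × 0.4148 = 11.78 V.

V_out ≈ 11.8 V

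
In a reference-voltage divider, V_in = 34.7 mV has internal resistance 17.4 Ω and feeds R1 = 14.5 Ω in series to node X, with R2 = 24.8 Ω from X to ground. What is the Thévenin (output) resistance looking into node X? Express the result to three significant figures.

R_th ≈ 14.0 Ω

R1' = 17.4 + 14.5 = 31.90 Ω (source resistance + R1).
Looking into X with the source shorted: R_th = R1'·R2/(R1'+R2) = 31.90 × 24.8/56.70 = 13.95 Ω.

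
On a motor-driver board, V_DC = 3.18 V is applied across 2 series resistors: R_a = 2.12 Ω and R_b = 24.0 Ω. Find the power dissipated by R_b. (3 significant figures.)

ΣR = 26.12 Ω → I = 3.18/26.12 = 0.1217 A.
P = I²R = 0.01482 × 24.0 = 0.3557 W.

P ≈ 0.356 W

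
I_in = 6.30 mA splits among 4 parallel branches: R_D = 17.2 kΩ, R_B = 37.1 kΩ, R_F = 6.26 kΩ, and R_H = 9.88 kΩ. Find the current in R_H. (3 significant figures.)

ΣG = 1/17.2 + 1/37.1 + 1/6.26 + 1/9.88 = 0.3461.
By the current-divider rule, I = I_in · G_k/ΣG = 6.30 × 0.2925 = 1.843 mA.

I ≈ 1.84 mA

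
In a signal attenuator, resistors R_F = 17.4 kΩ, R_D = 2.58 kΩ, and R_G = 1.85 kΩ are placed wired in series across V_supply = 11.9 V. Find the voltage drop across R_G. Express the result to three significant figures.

Total series resistance ΣR = 17.4 + 2.58 + 1.85 = 21.83 kΩ.
By the voltage-divider rule, V = 11.9 × 1.850/21.83 = 1.008 V.

V ≈ 1.01 V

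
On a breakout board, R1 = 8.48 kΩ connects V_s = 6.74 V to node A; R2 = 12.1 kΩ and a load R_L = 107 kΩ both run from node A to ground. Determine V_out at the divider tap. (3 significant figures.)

First combine the lower leg with the load: R2 ‖ R_L = 10.87 kΩ.
Now apply the divider: V_out = 6.74 × 0.5618 = 3.786 V.

V_out ≈ 3.79 V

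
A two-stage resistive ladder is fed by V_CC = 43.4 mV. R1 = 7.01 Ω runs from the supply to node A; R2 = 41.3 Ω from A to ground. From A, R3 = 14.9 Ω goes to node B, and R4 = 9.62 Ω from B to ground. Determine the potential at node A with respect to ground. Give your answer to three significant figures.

Node A sees R2 in parallel with the series input of stage 2, R3 + R4 = 24.52 Ω.
R2 ‖ (R3+R4) = 15.39 Ω.
First divider: V_A = V_CC · 15.39/(7.01 + 15.39) = 29.82 mV.

V_A ≈ 29.8 mV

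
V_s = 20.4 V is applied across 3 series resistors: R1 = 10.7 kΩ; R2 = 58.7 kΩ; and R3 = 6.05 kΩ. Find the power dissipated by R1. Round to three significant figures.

P ≈ 0.782 mW

The common current is I = 20.4/75.45 = 0.2704 mA.
V(R1) = I·R = 2.893 V; P = V·I = 2.893 × 0.2704 = 0.7822 mW.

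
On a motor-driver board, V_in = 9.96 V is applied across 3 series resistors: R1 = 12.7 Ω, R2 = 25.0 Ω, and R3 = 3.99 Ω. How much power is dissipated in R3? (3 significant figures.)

P ≈ 0.228 W

Series current I = V_in/ΣR = 9.96/41.69 = 0.2389 A.
P(R3) = I²·R3 = (0.2389)² × 3.99 = 0.2277 W.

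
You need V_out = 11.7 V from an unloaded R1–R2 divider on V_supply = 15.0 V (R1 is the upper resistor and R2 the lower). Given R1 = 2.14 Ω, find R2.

R2 ≈ 7.59 Ω

The divider ratio is R2/(R1+R2) = 11.7/15.0 = 0.7800.
Rearranging, R2 = R1·k/(1−k) = 2.14 × 3.545 = 7.587 Ω.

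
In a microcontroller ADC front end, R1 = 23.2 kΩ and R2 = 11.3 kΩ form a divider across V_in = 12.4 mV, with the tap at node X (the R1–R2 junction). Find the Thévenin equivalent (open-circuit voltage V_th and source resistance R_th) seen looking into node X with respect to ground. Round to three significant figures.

V_th ≈ 4.06 mV, R_th ≈ 7.60 kΩ

Open-circuit (no load on X): V_th = V_in · R2/(R1 + R2) = 12.4 × 11.3/(23.20 + 11.3) = 4.061 mV.
With V_in suppressed (replaced by a short), R_th = R1 ‖ R2 = (23.20 × 11.3)/(23.20 + 11.3) = 7.599 kΩ.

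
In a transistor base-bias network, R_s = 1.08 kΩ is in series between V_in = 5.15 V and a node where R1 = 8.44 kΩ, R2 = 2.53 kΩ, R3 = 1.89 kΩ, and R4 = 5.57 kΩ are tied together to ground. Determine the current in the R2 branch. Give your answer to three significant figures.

Combine the parallel branches: R_p = (1/8.44 + 1/2.53 + 1/1.89 + 1/5.57)⁻¹ = 0.8181 kΩ.
Node voltage V_A = V_in · R_p/(R_s + R_p) = 5.15 × 0.4310 = 2.220 V.
I(R2) = V_A / R2 = 2.220/2.53 = 0.8773 mA.

I ≈ 0.877 mA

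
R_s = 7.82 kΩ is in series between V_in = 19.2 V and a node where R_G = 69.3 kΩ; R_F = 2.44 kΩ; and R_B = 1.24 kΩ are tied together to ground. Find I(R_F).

I ≈ 0.741 mA

Parallel bank: R_p = 1/(1/69.3 + 1/2.44 + 1/1.24) = 0.8125 kΩ.
V_A by voltage divider: V_A = 19.2 × 0.8125/(7.82 + 0.8125) = 1.807 V.
Branch current I = V_A/R_F = 1.807/2.44 = 0.7407 mA.
(Equivalently: I_total = 2.224 mA, then current-divider fraction G_k/ΣG = 0.3330.)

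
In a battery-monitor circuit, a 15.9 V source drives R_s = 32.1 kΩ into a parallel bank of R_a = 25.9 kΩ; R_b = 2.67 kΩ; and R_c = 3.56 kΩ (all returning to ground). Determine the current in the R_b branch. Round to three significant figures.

Combine the parallel branches: R_p = (1/25.9 + 1/2.67 + 1/3.56)⁻¹ = 1.441 kΩ.
V_A by voltage divider: V_A = 15.9 × 1.441/(32.1 + 1.441) = 0.6830 V.
Branch current I = V_A/R_b = 0.6830/2.67 = 0.2558 mA.

I ≈ 0.256 mA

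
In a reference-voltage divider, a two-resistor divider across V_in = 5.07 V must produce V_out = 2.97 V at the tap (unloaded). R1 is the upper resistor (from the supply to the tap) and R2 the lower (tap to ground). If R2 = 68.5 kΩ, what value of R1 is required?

R1 ≈ 48.4 kΩ

V_out/V_in = R2/(R1+R2) = 0.5858.
So R1 = R2 · (V_in/V_out − 1) = 68.5 × (5.07/2.97 − 1) = 68.5 × 0.7071 = 48.43 kΩ.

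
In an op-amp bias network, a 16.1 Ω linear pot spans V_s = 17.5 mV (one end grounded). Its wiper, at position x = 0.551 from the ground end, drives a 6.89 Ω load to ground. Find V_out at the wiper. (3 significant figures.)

V_out ≈ 6.11 mV

Split the track: R_lower = x·R_p = 8.871 Ω, R_upper = (1−x)·R_p = 7.229 Ω.
(x·R_p) ‖ R_L = 3.878 Ω.
V_out = 17.5 × 3.878/(7.229 + 3.878) = 6.110 mV.
(Unloaded: V_out = x·V_s = 9.64 mV.)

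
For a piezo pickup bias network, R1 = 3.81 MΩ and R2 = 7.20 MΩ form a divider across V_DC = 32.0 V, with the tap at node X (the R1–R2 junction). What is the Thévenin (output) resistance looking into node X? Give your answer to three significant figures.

Looking into X with the source shorted: R_th = R1·R2/(R1+R2) = 3.810 × 7.20/11.01 = 2.492 MΩ.

R_th ≈ 2.49 MΩ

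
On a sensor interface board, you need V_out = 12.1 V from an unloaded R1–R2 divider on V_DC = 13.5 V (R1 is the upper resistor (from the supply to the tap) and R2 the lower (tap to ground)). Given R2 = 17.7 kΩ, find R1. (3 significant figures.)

R1 ≈ 2.05 kΩ

The divider ratio is R2/(R1+R2) = 12.1/13.5 = 0.8963.
R1 = R2·(1/k − 1) = 17.7 × 0.1157 = 2.048 kΩ.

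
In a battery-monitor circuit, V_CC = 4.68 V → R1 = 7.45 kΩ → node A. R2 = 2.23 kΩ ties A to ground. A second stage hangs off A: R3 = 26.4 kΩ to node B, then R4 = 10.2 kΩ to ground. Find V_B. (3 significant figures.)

The second stage (R3 + R4 = 36.60 kΩ) loads node A in parallel with R2.
R2 ‖ (R3+R4) = 2.102 kΩ.
First divider: V_A = V_CC · 2.102/(7.45 + 2.102) = 1.030 V.
Then the unloaded second divider: V_B = V_A × R4/(R3+R4) = 1.030 × 0.2787 = 0.2870 V.

V_B ≈ 0.287 V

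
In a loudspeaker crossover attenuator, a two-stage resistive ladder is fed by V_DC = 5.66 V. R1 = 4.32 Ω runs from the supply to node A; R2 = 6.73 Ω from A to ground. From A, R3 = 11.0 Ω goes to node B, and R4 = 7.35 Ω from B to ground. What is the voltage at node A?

V_A ≈ 3.01 V

Node A sees R2 in parallel with the series input of stage 2, R3 + R4 = 18.35 Ω.
R2 ‖ (R3+R4) = 4.924 Ω.
V_A = 5.66 × 4.924/(4.32 + 4.924) = 3.015 V.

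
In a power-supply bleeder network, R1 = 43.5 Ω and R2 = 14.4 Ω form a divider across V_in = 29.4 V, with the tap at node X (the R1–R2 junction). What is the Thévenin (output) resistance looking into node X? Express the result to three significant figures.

Zeroing V_in shorts the top of R1 to ground, so R_th = R1 ‖ R2 = 10.82 Ω.

R_th ≈ 10.8 Ω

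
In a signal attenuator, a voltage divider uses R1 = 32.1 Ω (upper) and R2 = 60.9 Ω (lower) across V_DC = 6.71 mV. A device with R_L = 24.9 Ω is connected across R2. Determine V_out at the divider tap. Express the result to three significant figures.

V_out ≈ 2.38 mV

The load sits in parallel with R2, giving an effective lower resistance R2' = R2·R_L/(R2+R_L) = 17.67 Ω.
Voltage divider with the loaded lower leg: V_out = 6.71 × 17.67/(32.1 + 17.67) = 6.71 × 0.3551 = 2.383 mV.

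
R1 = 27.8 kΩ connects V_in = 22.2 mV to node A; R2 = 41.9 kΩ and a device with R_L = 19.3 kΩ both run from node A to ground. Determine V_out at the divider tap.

V_out ≈ 7.15 mV

R2 ‖ R_L = (41.9 × 19.3)/(41.9 + 19.3) = 13.21 kΩ.
Now apply the divider: V_out = 22.2 × 0.3222 = 7.152 mV.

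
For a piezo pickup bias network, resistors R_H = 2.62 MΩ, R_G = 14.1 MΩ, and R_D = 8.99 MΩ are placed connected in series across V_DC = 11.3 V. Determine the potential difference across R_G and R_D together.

V ≈ 10.1 V

ΣR = 2.62 + 14.1 + 8.99 = 25.71 MΩ.
R_{R_G..R_D} = 14.1 + 8.99 = 23.09 MΩ.
By the voltage-divider rule, V = 11.3 × 23.09/25.71 = 10.15 V.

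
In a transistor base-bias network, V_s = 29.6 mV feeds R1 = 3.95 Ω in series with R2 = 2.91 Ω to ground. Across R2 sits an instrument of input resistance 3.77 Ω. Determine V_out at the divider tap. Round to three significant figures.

V_out ≈ 8.69 mV

R2 ‖ R_L = (2.91 × 3.77)/(2.91 + 3.77) = 1.642 Ω.
Then V_out = V_s · R2'/(R1 + R2') = 29.6 × 1.642/5.592 = 8.693 mV.
(Unloaded it would be 12.6 mV; the load pulls it down.)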